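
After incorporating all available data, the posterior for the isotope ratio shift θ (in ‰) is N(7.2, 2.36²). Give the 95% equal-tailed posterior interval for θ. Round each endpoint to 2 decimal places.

[2.57, 11.83]

The posterior is symmetric, so the 95% equal-tailed interval is θ = 7.2 ± z·2.36 with z = 1.960.
Half-width: 1.960 × 2.36 = 4.63.
7.2 − 4.63 = 2.57; 7.2 + 4.63 = 11.83.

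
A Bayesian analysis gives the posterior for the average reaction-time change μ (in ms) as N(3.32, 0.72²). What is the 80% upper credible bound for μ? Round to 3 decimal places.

3.926

Need U with P(μ ≤ U) = 0.80: U = 3.32 + z_{0.2}·0.72.
z = 0.842; U = 3.32 + 0.842 × 0.72 = 3.926.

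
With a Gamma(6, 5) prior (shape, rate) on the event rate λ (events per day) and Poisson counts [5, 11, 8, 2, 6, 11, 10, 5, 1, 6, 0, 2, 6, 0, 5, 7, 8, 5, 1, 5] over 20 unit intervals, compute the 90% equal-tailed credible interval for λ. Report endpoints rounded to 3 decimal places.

[3.733, 5.112]

Posterior: Gamma(6+104, 5+20) = Gamma(110, 25) (shape, rate).
Equal-tailed 90% interval: Gamma(110, 25) quantiles at 0.05 and 0.95.
Posterior mean ≈ 4.400, SD ≈ 0.420; a Normal approximation gives roughly [3.710, 5.090].
Exact: lower = 3.733; upper = 5.112.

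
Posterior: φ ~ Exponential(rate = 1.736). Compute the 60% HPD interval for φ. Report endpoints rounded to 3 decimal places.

[0.000, 0.528]

The exponential density is strictly decreasing on [0, ∞), so the HPD interval is anchored at 0: [0, q] with P(φ ≤ q) = 0.60.
q = −ln(1 − 0.60) / 1.736 = 0.9163 / 1.736 = 0.528.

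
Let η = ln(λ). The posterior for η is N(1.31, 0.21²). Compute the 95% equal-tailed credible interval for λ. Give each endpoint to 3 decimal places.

On the log scale the 95% interval is 1.31 ± 1.960 × 0.21 = [0.8984, 1.7216].
Exponentiate: [e^0.8984, e^1.7216] = [2.456, 5.593].

[2.456, 5.593]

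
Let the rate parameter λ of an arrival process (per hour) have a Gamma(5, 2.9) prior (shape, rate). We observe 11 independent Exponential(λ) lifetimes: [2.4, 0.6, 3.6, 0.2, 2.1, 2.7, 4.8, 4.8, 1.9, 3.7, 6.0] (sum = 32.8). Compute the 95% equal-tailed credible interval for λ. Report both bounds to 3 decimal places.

[0.256, 0.693]

Posterior: Gamma(5+11, 2.9+32.8) = Gamma(16, 35.7) (shape, rate).
Equal-tailed 95% interval: Gamma(16, 35.7) quantiles at 0.025 and 0.975.
Posterior mean ≈ 0.448, SD ≈ 0.112; a Normal approximation gives roughly [0.229, 0.668].
Exact: lower = 0.256; upper = 0.693.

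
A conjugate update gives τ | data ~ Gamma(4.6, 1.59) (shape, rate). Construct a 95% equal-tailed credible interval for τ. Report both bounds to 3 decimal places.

Posterior: Gamma(shape 4.6, rate 1.59).
Equal-tailed 95% interval: Gamma(4.6, 1.59) quantiles at 0.025 and 0.975.
Posterior mean ≈ 2.893, SD ≈ 1.349; a Normal approximation gives roughly [0.249, 5.537].
Exact: lower = 0.883; upper = 6.075.

[0.883, 6.075]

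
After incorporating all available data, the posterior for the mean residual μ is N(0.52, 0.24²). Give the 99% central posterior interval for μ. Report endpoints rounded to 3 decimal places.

The posterior is symmetric, so the 99% equal-tailed interval is μ = 0.52 ± z·0.24 with z = 2.576.
Half-width: 2.576 × 0.24 = 0.618.
0.52 − 0.618 = -0.098; 0.52 + 0.618 = 1.138.

[-0.098, 1.138]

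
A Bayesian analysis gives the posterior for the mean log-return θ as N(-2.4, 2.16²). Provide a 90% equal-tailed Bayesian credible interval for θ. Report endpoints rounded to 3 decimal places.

The posterior is symmetric, so the 90% equal-tailed interval is θ = -2.4 ± z·2.16 with z = 1.645.
Half-width: 1.645 × 2.16 = 3.553.
-2.4 − 3.553 = -5.953; -2.4 + 3.553 = 1.153.

[-5.953, 1.153]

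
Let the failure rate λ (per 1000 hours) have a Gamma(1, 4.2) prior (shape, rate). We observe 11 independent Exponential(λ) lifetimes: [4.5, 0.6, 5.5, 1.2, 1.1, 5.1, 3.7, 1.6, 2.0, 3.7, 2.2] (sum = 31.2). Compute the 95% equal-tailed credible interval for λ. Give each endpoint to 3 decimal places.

Posterior: Gamma(1+11, 4.2+31.2) = Gamma(12, 35.4) (shape, rate).
Equal-tailed 95% interval: Gamma(12, 35.4) quantiles at 0.025 and 0.975.
Posterior mean ≈ 0.339, SD ≈ 0.098; a Normal approximation gives roughly [0.147, 0.531].
Exact: lower = 0.175; upper = 0.556.

[0.175, 0.556]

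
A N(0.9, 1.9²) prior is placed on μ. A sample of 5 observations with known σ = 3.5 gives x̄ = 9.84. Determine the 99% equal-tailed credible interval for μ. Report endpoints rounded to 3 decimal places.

Posterior precision = 1/1.9² + 5/3.5² = 0.2770 + 0.4082 = 0.6852, so posterior SD = 1.2081.
Posterior mean = (0.9/1.9² + 5·9.84/3.5²) / 0.6852 = 6.2256.
Interval: 6.2256 ± 2.576 × 1.2081 → [3.114, 9.337].

[3.114, 9.337]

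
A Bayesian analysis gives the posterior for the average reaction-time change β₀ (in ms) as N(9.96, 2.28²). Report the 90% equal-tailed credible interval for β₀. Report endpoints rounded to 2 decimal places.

[6.21, 13.71]

The posterior is symmetric, so the 90% equal-tailed interval is β₀ = 9.96 ± z·2.28 with z = 1.645.
Half-width: 1.645 × 2.28 = 3.75.
9.96 − 3.75 = 6.21; 9.96 + 3.75 = 13.71.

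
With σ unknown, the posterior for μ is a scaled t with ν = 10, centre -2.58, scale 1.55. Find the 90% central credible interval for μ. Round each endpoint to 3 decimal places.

The t_10 distribution is symmetric; the 90% interval is -2.58 ± t·1.55 with t_{0.95,10} = 1.812.
Half-width: 1.812 × 1.55 = 2.809.
-2.58 − 2.809 = -5.389; -2.58 + 2.809 = 0.229.

[-5.389, 0.229]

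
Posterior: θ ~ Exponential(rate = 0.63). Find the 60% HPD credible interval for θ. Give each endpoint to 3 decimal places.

The exponential density is strictly decreasing on [0, ∞), so the HPD interval is anchored at 0: [0, q] with P(θ ≤ q) = 0.60.
q = −ln(1 − 0.60) / 0.63 = 0.9163 / 0.63 = 1.454.

[0.000, 1.454]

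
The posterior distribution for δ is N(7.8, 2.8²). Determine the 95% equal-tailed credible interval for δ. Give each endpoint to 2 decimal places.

[2.31, 13.29]

The posterior is symmetric, so the 95% equal-tailed interval is δ = 7.8 ± z·2.8 with z = 1.960.
Half-width: 1.960 × 2.8 = 5.49.
7.8 − 5.49 = 2.31; 7.8 + 5.49 = 13.29.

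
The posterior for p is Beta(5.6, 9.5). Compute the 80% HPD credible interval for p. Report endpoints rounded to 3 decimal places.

[0.206, 0.518]

The posterior is unimodal and skewed, so the HPD interval has equal density at both endpoints and is the shortest 80% interval.
Solving f(0.206) = f(0.518) with F(0.518) − F(0.206) = 0.80 gives [0.206, 0.518].
For comparison, the equal-tailed interval is [0.218, 0.532]; the HPD is narrower and shifted toward the mode.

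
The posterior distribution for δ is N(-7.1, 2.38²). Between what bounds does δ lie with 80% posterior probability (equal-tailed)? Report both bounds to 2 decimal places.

[-10.15, -4.05]

The posterior is symmetric, so the 80% equal-tailed interval is δ = -7.1 ± z·2.38 with z = 1.282.
Half-width: 1.282 × 2.38 = 3.05.
-7.1 − 3.05 = -10.15; -7.1 + 3.05 = -4.05.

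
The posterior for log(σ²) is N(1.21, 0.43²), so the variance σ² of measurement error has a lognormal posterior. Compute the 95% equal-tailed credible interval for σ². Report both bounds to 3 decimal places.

[1.444, 7.790]

On the log scale the 95% interval is 1.21 ± 1.960 × 0.43 = [0.3672, 2.0528].
Exponentiate: [e^0.3672, e^2.0528] = [1.444, 7.790].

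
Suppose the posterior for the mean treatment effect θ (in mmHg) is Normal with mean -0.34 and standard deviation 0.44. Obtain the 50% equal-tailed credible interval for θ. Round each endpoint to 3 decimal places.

[-0.637, -0.043]

The posterior is symmetric, so the 50% equal-tailed interval is θ = -0.34 ± z·0.44 with z = 0.674.
Half-width: 0.674 × 0.44 = 0.297.
-0.34 − 0.297 = -0.637; -0.34 + 0.297 = -0.043.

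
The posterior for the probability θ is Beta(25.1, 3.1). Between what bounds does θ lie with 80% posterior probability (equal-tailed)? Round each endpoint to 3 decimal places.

Posterior: Beta(25.1, 3.1).
Equal-tailed 80% interval: the 0.1 and 0.9 quantiles of Beta(25.1, 3.1).
Posterior mean ≈ 0.890, SD ≈ 0.058; a Normal approximation gives roughly [0.816, 0.964].
Exact: F⁻¹(0.1) = 0.811; F⁻¹(0.9) = 0.956.

[0.811, 0.956]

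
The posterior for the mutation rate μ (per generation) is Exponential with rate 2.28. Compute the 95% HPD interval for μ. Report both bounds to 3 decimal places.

[0.000, 1.314]

The exponential density is strictly decreasing on [0, ∞), so the HPD interval is anchored at 0: [0, q] with P(μ ≤ q) = 0.95.
q = −ln(1 − 0.95) / 2.28 = 2.9957 / 2.28 = 1.314.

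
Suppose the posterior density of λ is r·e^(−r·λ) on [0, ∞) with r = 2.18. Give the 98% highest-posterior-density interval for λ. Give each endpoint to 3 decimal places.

[0.000, 1.795]

The exponential density is strictly decreasing on [0, ∞), so the HPD interval is anchored at 0: [0, q] with P(λ ≤ q) = 0.98.
q = −ln(1 − 0.98) / 2.18 = 3.9120 / 2.18 = 1.795.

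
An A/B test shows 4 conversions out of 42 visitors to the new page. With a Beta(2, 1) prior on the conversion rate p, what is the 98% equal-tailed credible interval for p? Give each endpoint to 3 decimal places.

Posterior: Beta(2+4, 1+38) = Beta(6, 39).
Equal-tailed 98% interval: the 0.01 and 0.99 quantiles of Beta(6, 39).
Posterior mean ≈ 0.133, SD ≈ 0.050; a Normal approximation gives roughly [0.017, 0.250].
Exact: F⁻¹(0.01) = 0.042; F⁻¹(0.99) = 0.271.

[0.042, 0.271]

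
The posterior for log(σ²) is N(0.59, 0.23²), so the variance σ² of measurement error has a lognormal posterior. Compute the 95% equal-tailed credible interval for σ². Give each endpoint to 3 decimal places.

On the log scale the 95% interval is 0.59 ± 1.960 × 0.23 = [0.1392, 1.0408].
Exponentiate: [e^0.1392, e^1.0408] = [1.149, 2.831].

[1.149, 2.831]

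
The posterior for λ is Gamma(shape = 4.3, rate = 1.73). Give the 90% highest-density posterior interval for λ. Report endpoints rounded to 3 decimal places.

The posterior is unimodal and skewed, so the HPD interval has equal density at both endpoints and is the shortest 90% interval.
Solving f(0.637) = f(4.262) with F(4.262) − F(0.637) = 0.90 gives [0.637, 4.262].
For comparison, the equal-tailed interval is [0.892, 4.728]; the HPD is narrower and shifted toward the mode.

[0.637, 4.262]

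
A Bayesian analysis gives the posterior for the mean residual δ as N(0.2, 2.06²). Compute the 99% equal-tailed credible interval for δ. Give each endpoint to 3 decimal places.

[-5.106, 5.506]

The posterior is symmetric, so the 99% equal-tailed interval is δ = 0.2 ± z·2.06 with z = 2.576.
Half-width: 2.576 × 2.06 = 5.306.
0.2 − 5.306 = -5.106; 0.2 + 5.306 = 5.506.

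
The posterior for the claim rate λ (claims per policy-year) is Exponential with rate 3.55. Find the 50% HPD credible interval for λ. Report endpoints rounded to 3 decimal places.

[0.000, 0.195]

The exponential density is strictly decreasing on [0, ∞), so the HPD interval is anchored at 0: [0, q] with P(λ ≤ q) = 0.50.
q = −ln(1 − 0.50) / 3.55 = 0.6931 / 3.55 = 0.195.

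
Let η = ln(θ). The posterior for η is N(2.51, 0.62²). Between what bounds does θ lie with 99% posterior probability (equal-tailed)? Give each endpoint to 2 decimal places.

[2.49, 60.77]

On the log scale the 99% interval is 2.51 ± 2.576 × 0.62 = [0.9130, 4.1070].
Exponentiate: [e^0.9130, e^4.1070] = [2.49, 60.77].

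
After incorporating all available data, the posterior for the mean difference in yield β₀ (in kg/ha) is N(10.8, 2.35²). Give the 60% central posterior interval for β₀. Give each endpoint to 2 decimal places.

The posterior is symmetric, so the 60% equal-tailed interval is β₀ = 10.8 ± z·2.35 with z = 0.842.
Half-width: 0.842 × 2.35 = 1.98.
10.8 − 1.98 = 8.82; 10.8 + 1.98 = 12.78.

[8.82, 12.78]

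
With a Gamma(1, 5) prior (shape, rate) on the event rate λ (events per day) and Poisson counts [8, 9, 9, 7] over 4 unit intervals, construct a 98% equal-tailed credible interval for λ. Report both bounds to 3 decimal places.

Posterior: Gamma(1+33, 5+4) = Gamma(34, 9) (shape, rate).
Equal-tailed 98% interval: Gamma(34, 9) quantiles at 0.01 and 0.99.
Posterior mean ≈ 3.778, SD ≈ 0.648; a Normal approximation gives roughly [2.271, 5.285].
Exact: lower = 2.435; upper = 5.446.

[2.435, 5.446]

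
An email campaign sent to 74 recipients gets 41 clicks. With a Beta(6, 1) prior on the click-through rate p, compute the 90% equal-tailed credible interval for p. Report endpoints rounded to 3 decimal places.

Posterior: Beta(6+41, 1+33) = Beta(47, 34).
Equal-tailed 90% interval: the 0.05 and 0.95 quantiles of Beta(47, 34).
Posterior mean ≈ 0.580, SD ≈ 0.054; a Normal approximation gives roughly [0.491, 0.670].
Exact: F⁻¹(0.05) = 0.489; F⁻¹(0.95) = 0.669.

[0.489, 0.669]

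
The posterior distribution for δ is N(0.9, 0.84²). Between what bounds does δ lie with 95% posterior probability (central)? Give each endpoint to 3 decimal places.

[-0.746, 2.546]

The posterior is symmetric, so the 95% equal-tailed interval is δ = 0.9 ± z·0.84 with z = 1.960.
Half-width: 1.960 × 0.84 = 1.646.
0.9 − 1.646 = -0.746; 0.9 + 1.646 = 2.546.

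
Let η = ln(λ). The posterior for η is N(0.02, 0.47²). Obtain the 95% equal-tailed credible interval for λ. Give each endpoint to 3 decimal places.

[0.406, 2.563]

On the log scale the 95% interval is 0.02 ± 1.960 × 0.47 = [-0.9012, 0.9412].
Exponentiate: [e^-0.9012, e^0.9412] = [0.406, 2.563].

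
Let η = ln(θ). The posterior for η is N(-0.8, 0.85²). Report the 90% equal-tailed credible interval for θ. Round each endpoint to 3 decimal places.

[0.111, 1.819]

On the log scale the 90% interval is -0.8 ± 1.645 × 0.85 = [-2.1981, 0.5981].
Exponentiate: [e^-2.1981, e^0.5981] = [0.111, 1.819].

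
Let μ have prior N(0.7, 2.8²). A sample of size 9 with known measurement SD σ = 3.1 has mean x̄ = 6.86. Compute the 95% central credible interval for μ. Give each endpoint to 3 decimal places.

Posterior precision = 1/2.8² + 9/3.1² = 0.1276 + 0.9365 = 1.0641, so posterior SD = 0.9694.
Posterior mean = (0.7/2.8² + 9·6.86/3.1²) / 1.0641 = 6.1216.
Interval: 6.1216 ± 1.960 × 0.9694 → [4.222, 8.022].

[4.222, 8.022]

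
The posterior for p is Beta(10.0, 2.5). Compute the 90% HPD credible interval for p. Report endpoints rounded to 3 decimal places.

[0.638, 0.971]

The posterior is unimodal and skewed, so the HPD interval has equal density at both endpoints and is the shortest 90% interval.
Solving f(0.638) = f(0.971) with F(0.971) − F(0.638) = 0.90 gives [0.638, 0.971].
For comparison, the equal-tailed interval is [0.596, 0.948]; the HPD is narrower and shifted toward the mode.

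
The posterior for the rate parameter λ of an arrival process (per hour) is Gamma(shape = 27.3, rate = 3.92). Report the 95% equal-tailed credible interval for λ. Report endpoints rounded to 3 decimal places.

[4.601, 9.809]

Posterior: Gamma(shape 27.3, rate 3.92).
Equal-tailed 95% interval: Gamma(27.3, 3.92) quantiles at 0.025 and 0.975.
Posterior mean ≈ 6.964, SD ≈ 1.333; a Normal approximation gives roughly [4.352, 9.577].
Exact: lower = 4.601; upper = 9.809.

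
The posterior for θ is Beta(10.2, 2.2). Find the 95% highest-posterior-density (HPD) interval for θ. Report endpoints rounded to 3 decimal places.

[0.620, 0.989]

The posterior is unimodal and skewed, so the HPD interval has equal density at both endpoints and is the shortest 95% interval.
Solving f(0.620) = f(0.989) with F(0.989) − F(0.620) = 0.95 gives [0.620, 0.989].
For comparison, the equal-tailed interval is [0.577, 0.972]; the HPD is narrower and shifted toward the mode.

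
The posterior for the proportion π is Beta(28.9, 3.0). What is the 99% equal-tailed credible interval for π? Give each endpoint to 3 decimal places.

[0.733, 0.989]

Posterior: Beta(28.9, 3.0).
Equal-tailed 99% interval: the 0.005 and 0.995 quantiles of Beta(28.9, 3.0).
Posterior mean ≈ 0.906, SD ≈ 0.051; a Normal approximation gives roughly [0.775, 1.037].
Exact: F⁻¹(0.005) = 0.733; F⁻¹(0.995) = 0.989.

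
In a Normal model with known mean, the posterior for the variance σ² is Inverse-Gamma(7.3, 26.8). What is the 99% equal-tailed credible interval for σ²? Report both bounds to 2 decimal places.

[1.66, 12.21]

Inverse-Gamma(7.3, 26.8) quantiles: F⁻¹(0.005) and F⁻¹(0.995).
Equivalently, 1/σ² ~ Gamma(7.3, rate = 26.8); invert its 0.995 and 0.005 quantiles.
Posterior mean ≈ 4.25, SD ≈ 1.85; a Normal approximation gives roughly [-0.51, 9.01].
Exact: lower = 1.66; upper = 12.21.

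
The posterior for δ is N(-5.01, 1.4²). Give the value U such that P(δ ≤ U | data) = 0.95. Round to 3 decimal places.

-2.707

Need U with P(δ ≤ U) = 0.95: U = -5.01 + z_{0.05}·1.4.
z = 1.645; U = -5.01 + 1.645 × 1.4 = -2.707.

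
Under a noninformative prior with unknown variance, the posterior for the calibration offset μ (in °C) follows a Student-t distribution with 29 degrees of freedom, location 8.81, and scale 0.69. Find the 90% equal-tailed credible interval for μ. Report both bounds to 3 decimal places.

[7.638, 9.982]

The t_29 distribution is symmetric; the 90% interval is 8.81 ± t·0.69 with t_{0.95,29} = 1.699.
Half-width: 1.699 × 0.69 = 1.172.
8.81 − 1.172 = 7.638; 8.81 + 1.172 = 9.982.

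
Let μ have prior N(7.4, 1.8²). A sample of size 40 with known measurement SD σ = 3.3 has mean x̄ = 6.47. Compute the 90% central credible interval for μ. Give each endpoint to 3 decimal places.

[5.718, 7.366]

Posterior precision = 1/1.8² + 40/3.3² = 0.3086 + 3.6731 = 3.9817, so posterior SD = 0.5011.
Posterior mean = (7.4/1.8² + 40·6.47/3.3²) / 3.9817 = 6.5421.
Interval: 6.5421 ± 1.645 × 0.5011 → [5.718, 7.366].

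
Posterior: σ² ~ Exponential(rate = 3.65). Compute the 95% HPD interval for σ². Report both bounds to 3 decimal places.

The exponential density is strictly decreasing on [0, ∞), so the HPD interval is anchored at 0: [0, q] with P(σ² ≤ q) = 0.95.
q = −ln(1 − 0.95) / 3.65 = 2.9957 / 3.65 = 0.821.

[0.000, 0.821]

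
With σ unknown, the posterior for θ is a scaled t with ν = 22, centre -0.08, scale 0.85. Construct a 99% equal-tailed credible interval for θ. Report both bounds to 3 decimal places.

[-2.476, 2.316]

The t_22 distribution is symmetric; the 99% interval is -0.08 ± t·0.85 with t_{0.995,22} = 2.819.
Half-width: 2.819 × 0.85 = 2.396.
-0.08 − 2.396 = -2.476; -0.08 + 2.396 = 2.316.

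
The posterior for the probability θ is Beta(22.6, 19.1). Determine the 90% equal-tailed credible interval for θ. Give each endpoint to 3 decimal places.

Posterior: Beta(22.6, 19.1).
Equal-tailed 90% interval: the 0.05 and 0.95 quantiles of Beta(22.6, 19.1).
Posterior mean ≈ 0.542, SD ≈ 0.076; a Normal approximation gives roughly [0.417, 0.667].
Exact: F⁻¹(0.05) = 0.415; F⁻¹(0.95) = 0.666.

[0.415, 0.666]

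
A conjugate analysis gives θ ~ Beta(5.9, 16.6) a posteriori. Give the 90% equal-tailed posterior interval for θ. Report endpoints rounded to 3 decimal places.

[0.126, 0.423]

Posterior: Beta(5.9, 16.6).
Equal-tailed 90% interval: the 0.05 and 0.95 quantiles of Beta(5.9, 16.6).
Posterior mean ≈ 0.262, SD ≈ 0.091; a Normal approximation gives roughly [0.113, 0.411].
Exact: F⁻¹(0.05) = 0.126; F⁻¹(0.95) = 0.423.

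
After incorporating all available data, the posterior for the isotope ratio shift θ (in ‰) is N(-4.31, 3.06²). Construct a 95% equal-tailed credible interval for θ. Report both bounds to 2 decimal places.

[-10.31, 1.69]

The posterior is symmetric, so the 95% equal-tailed interval is θ = -4.31 ± z·3.06 with z = 1.960.
Half-width: 1.960 × 3.06 = 6.00.
-4.31 − 6.00 = -10.31; -4.31 + 6.00 = 1.69.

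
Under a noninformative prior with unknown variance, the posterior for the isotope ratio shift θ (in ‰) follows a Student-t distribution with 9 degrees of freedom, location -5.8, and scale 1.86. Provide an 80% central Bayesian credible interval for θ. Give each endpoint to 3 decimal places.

[-8.372, -3.228]

The t_9 distribution is symmetric; the 80% interval is -5.8 ± t·1.86 with t_{0.9,9} = 1.383.
Half-width: 1.383 × 1.86 = 2.572.
-5.8 − 2.572 = -8.372; -5.8 + 2.572 = -3.228.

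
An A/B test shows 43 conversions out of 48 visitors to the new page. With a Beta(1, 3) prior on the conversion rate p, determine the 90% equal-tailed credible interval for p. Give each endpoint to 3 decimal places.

[0.758, 0.919]

Posterior: Beta(1+43, 3+5) = Beta(44, 8).
Equal-tailed 90% interval: the 0.05 and 0.95 quantiles of Beta(44, 8).
Posterior mean ≈ 0.846, SD ≈ 0.050; a Normal approximation gives roughly [0.765, 0.928].
Exact: F⁻¹(0.05) = 0.758; F⁻¹(0.95) = 0.919.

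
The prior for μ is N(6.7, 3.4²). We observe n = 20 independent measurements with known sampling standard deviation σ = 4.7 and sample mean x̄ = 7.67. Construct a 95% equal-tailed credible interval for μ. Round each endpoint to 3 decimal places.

Posterior precision = 1/3.4² + 20/4.7² = 0.0865 + 0.9054 = 0.9919, so posterior SD = 1.0041.
Posterior mean = (6.7/3.4² + 20·7.67/4.7²) / 0.9919 = 7.5854.
Interval: 7.5854 ± 1.960 × 1.0041 → [5.617, 9.553].

[5.617, 9.553]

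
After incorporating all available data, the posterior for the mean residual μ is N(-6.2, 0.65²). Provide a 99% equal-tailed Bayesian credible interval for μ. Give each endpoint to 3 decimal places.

The posterior is symmetric, so the 99% equal-tailed interval is μ = -6.2 ± z·0.65 with z = 2.576.
Half-width: 2.576 × 0.65 = 1.674.
-6.2 − 1.674 = -7.874; -6.2 + 1.674 = -4.526.

[-7.874, -4.526]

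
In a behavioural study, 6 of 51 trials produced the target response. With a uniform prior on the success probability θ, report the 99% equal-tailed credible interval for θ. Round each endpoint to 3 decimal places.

Posterior: Beta(1+6, 1+45) = Beta(7, 46).
Equal-tailed 99% interval: the 0.005 and 0.995 quantiles of Beta(7, 46).
Posterior mean ≈ 0.132, SD ≈ 0.046; a Normal approximation gives roughly [0.013, 0.251].
Exact: F⁻¹(0.005) = 0.041; F⁻¹(0.995) = 0.274.

[0.041, 0.274]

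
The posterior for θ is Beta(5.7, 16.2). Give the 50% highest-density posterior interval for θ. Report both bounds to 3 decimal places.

The posterior is unimodal and skewed, so the HPD interval has equal density at both endpoints and is the shortest 50% interval.
Solving f(0.178) = f(0.302) with F(0.302) − F(0.178) = 0.50 gives [0.178, 0.302].
For comparison, the equal-tailed interval is [0.193, 0.319]; the HPD is narrower and shifted toward the mode.

[0.178, 0.302]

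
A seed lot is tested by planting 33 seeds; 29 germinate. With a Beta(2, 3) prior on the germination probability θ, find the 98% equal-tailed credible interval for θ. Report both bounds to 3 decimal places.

[0.650, 0.934]

Posterior: Beta(2+29, 3+4) = Beta(31, 7).
Equal-tailed 98% interval: the 0.01 and 0.99 quantiles of Beta(31, 7).
Posterior mean ≈ 0.816, SD ≈ 0.062; a Normal approximation gives roughly [0.671, 0.960].
Exact: F⁻¹(0.01) = 0.650; F⁻¹(0.99) = 0.934.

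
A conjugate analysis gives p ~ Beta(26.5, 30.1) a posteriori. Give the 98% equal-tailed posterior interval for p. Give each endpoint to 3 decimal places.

[0.319, 0.621]

Posterior: Beta(26.5, 30.1).
Equal-tailed 98% interval: the 0.01 and 0.99 quantiles of Beta(26.5, 30.1).
Posterior mean ≈ 0.468, SD ≈ 0.066; a Normal approximation gives roughly [0.315, 0.621].
Exact: F⁻¹(0.01) = 0.319; F⁻¹(0.99) = 0.621.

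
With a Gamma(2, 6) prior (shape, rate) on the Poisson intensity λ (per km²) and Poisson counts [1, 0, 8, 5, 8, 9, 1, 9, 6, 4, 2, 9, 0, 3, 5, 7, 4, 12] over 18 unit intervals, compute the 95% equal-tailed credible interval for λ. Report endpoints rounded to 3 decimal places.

Posterior: Gamma(2+93, 6+18) = Gamma(95, 24) (shape, rate).
Equal-tailed 95% interval: Gamma(95, 24) quantiles at 0.025 and 0.975.
Posterior mean ≈ 3.958, SD ≈ 0.406; a Normal approximation gives roughly [3.162, 4.754].
Exact: lower = 3.203; upper = 4.793.

[3.203, 4.793]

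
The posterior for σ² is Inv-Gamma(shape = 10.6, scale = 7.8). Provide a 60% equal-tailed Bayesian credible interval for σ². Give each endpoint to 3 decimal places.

[0.591, 0.999]

Inverse-Gamma(10.6, 7.8) quantiles: F⁻¹(0.2) and F⁻¹(0.8).
Equivalently, 1/σ² ~ Gamma(10.6, rate = 7.8); invert its 0.8 and 0.2 quantiles.
Posterior mean ≈ 0.812, SD ≈ 0.277; a Normal approximation gives roughly [0.579, 1.046].
Exact: lower = 0.591; upper = 0.999.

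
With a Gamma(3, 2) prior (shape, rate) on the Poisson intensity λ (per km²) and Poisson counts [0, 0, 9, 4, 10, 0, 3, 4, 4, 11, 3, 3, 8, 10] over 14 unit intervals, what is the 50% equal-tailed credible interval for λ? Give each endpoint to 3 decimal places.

[4.132, 4.845]

Posterior: Gamma(3+69, 2+14) = Gamma(72, 16) (shape, rate).
Equal-tailed 50% interval: Gamma(72, 16) quantiles at 0.25 and 0.75.
Posterior mean ≈ 4.500, SD ≈ 0.530; a Normal approximation gives roughly [4.142, 4.858].
Exact: lower = 4.132; upper = 4.845.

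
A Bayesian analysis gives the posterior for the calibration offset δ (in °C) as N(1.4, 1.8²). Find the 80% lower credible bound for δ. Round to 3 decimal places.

Need L with P(δ ≥ L) = 0.80: L = 1.4 − z_{0.2}·1.8.
z = 0.842; L = 1.4 − 0.842 × 1.8 = -0.115.

-0.115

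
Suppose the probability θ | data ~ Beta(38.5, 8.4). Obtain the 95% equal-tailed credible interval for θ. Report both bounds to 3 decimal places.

[0.700, 0.916]

Posterior: Beta(38.5, 8.4).
Equal-tailed 95% interval: the 0.025 and 0.975 quantiles of Beta(38.5, 8.4).
Posterior mean ≈ 0.821, SD ≈ 0.055; a Normal approximation gives roughly [0.712, 0.929].
Exact: F⁻¹(0.025) = 0.700; F⁻¹(0.975) = 0.916.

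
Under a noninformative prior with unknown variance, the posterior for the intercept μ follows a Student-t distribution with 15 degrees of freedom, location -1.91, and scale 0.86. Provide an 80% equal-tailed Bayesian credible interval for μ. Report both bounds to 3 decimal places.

The t_15 distribution is symmetric; the 80% interval is -1.91 ± t·0.86 with t_{0.9,15} = 1.341.
Half-width: 1.341 × 0.86 = 1.153.
-1.91 − 1.153 = -3.063; -1.91 + 1.153 = -0.757.

[-3.063, -0.757]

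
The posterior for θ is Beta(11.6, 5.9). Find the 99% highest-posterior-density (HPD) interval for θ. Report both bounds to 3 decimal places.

[0.374, 0.908]

The posterior is unimodal and skewed, so the HPD interval has equal density at both endpoints and is the shortest 99% interval.
Solving f(0.374) = f(0.908) with F(0.908) − F(0.374) = 0.99 gives [0.374, 0.908].
For comparison, the equal-tailed interval is [0.361, 0.899]; the HPD is narrower and shifted toward the mode.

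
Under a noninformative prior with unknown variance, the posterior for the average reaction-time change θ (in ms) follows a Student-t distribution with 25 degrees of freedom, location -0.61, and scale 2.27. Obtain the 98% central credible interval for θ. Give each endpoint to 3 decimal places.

The t_25 distribution is symmetric; the 98% interval is -0.61 ± t·2.27 with t_{0.99,25} = 2.485.
Half-width: 2.485 × 2.27 = 5.641.
-0.61 − 5.641 = -6.251; -0.61 + 5.641 = 5.031.

[-6.251, 5.031]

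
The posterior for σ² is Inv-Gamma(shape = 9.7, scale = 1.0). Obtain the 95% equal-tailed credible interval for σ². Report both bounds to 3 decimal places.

Inverse-Gamma(9.7, 1.0) quantiles: F⁻¹(0.025) and F⁻¹(0.975).
Equivalently, 1/σ² ~ Gamma(9.7, rate = 1.0); invert its 0.975 and 0.025 quantiles.
Posterior mean ≈ 0.115, SD ≈ 0.041; a Normal approximation gives roughly [0.034, 0.196].
Exact: lower = 0.060; upper = 0.218.

[0.060, 0.218]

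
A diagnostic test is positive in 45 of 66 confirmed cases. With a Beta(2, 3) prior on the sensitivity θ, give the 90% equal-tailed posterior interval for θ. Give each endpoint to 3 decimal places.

[0.568, 0.751]

Posterior: Beta(2+45, 3+21) = Beta(47, 24).
Equal-tailed 90% interval: the 0.05 and 0.95 quantiles of Beta(47, 24).
Posterior mean ≈ 0.662, SD ≈ 0.056; a Normal approximation gives roughly [0.570, 0.754].
Exact: F⁻¹(0.05) = 0.568; F⁻¹(0.95) = 0.751.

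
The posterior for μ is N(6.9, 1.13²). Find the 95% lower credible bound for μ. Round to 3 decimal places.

Need L with P(μ ≥ L) = 0.95: L = 6.9 − z_{0.05}·1.13.
z = 1.645; L = 6.9 − 1.645 × 1.13 = 5.041.

5.041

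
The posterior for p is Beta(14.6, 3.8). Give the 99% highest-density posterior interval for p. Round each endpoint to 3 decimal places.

[0.536, 0.975]

The posterior is unimodal and skewed, so the HPD interval has equal density at both endpoints and is the shortest 99% interval.
Solving f(0.536) = f(0.975) with F(0.975) − F(0.536) = 0.99 gives [0.536, 0.975].
For comparison, the equal-tailed interval is [0.512, 0.963]; the HPD is narrower and shifted toward the mode.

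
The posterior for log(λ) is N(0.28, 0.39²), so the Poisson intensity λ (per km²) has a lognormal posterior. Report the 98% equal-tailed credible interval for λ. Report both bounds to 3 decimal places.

On the log scale the 98% interval is 0.28 ± 2.326 × 0.39 = [-0.6273, 1.1873].
Exponentiate: [e^-0.6273, e^1.1873] = [0.534, 3.278].

[0.534, 3.278]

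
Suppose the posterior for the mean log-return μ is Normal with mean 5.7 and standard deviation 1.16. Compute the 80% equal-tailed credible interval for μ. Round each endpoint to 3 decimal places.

The posterior is symmetric, so the 80% equal-tailed interval is μ = 5.7 ± z·1.16 with z = 1.282.
Half-width: 1.282 × 1.16 = 1.487.
5.7 − 1.487 = 4.213; 5.7 + 1.487 = 7.187.

[4.213, 7.187]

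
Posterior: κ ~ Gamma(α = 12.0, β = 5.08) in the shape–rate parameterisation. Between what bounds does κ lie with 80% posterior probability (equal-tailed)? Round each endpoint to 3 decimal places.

Posterior: Gamma(shape 12.0, rate 5.08).
Equal-tailed 80% interval: Gamma(12.0, 5.08) quantiles at 0.1 and 0.9.
Posterior mean ≈ 2.362, SD ≈ 0.682; a Normal approximation gives roughly [1.488, 3.236].
Exact: lower = 1.541; upper = 3.267.

[1.541, 3.267]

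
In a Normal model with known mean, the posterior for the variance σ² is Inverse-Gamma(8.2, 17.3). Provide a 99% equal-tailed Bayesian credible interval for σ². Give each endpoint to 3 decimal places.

Inverse-Gamma(8.2, 17.3) quantiles: F⁻¹(0.005) and F⁻¹(0.995).
Equivalently, 1/σ² ~ Gamma(8.2, rate = 17.3); invert its 0.995 and 0.005 quantiles.
Posterior mean ≈ 2.403, SD ≈ 0.965; a Normal approximation gives roughly [-0.083, 4.888].
Exact: lower = 0.993; upper = 6.452.

[0.993, 6.452]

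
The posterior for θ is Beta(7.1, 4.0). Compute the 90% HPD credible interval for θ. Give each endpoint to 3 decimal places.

The posterior is unimodal and skewed, so the HPD interval has equal density at both endpoints and is the shortest 90% interval.
Solving f(0.418) = f(0.868) with F(0.868) − F(0.418) = 0.90 gives [0.418, 0.868].
For comparison, the equal-tailed interval is [0.398, 0.852]; the HPD is narrower and shifted toward the mode.

[0.418, 0.868]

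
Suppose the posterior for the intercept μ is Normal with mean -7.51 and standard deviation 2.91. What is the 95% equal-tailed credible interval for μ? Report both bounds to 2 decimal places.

The posterior is symmetric, so the 95% equal-tailed interval is μ = -7.51 ± z·2.91 with z = 1.960.
Half-width: 1.960 × 2.91 = 5.70.
-7.51 − 5.70 = -13.21; -7.51 + 5.70 = -1.81.

[-13.21, -1.81]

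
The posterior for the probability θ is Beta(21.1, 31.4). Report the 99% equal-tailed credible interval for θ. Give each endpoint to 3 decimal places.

[0.239, 0.578]

Posterior: Beta(21.1, 31.4).
Equal-tailed 99% interval: the 0.005 and 0.995 quantiles of Beta(21.1, 31.4).
Posterior mean ≈ 0.402, SD ≈ 0.067; a Normal approximation gives roughly [0.229, 0.575].
Exact: F⁻¹(0.005) = 0.239; F⁻¹(0.995) = 0.578.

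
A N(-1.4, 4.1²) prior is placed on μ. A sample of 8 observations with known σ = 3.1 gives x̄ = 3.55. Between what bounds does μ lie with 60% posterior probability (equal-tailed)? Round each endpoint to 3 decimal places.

Posterior precision = 1/4.1² + 8/3.1² = 0.0595 + 0.8325 = 0.8920, so posterior SD = 1.0588.
Posterior mean = (-1.4/4.1² + 8·3.55/3.1²) / 0.8920 = 3.2199.
Interval: 3.2199 ± 0.842 × 1.0588 → [2.329, 4.111].

[2.329, 4.111]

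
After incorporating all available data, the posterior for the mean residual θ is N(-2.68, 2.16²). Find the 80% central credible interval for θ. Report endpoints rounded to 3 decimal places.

[-5.448, 0.088]

The posterior is symmetric, so the 80% equal-tailed interval is θ = -2.68 ± z·2.16 with z = 1.282.
Half-width: 1.282 × 2.16 = 2.768.
-2.68 − 2.768 = -5.448; -2.68 + 2.768 = 0.088.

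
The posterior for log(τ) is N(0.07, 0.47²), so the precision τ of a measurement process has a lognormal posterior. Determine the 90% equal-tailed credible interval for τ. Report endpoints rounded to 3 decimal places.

[0.495, 2.324]

On the log scale the 90% interval is 0.07 ± 1.645 × 0.47 = [-0.7031, 0.8431].
Exponentiate: [e^-0.7031, e^0.8431] = [0.495, 2.324].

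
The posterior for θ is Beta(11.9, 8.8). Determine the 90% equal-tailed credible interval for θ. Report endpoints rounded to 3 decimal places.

Posterior: Beta(11.9, 8.8).
Equal-tailed 90% interval: the 0.05 and 0.95 quantiles of Beta(11.9, 8.8).
Posterior mean ≈ 0.575, SD ≈ 0.106; a Normal approximation gives roughly [0.400, 0.749].
Exact: F⁻¹(0.05) = 0.396; F⁻¹(0.95) = 0.746.

[0.396, 0.746]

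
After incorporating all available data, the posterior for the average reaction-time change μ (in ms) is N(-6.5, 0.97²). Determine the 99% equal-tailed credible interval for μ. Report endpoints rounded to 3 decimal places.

The posterior is symmetric, so the 99% equal-tailed interval is μ = -6.5 ± z·0.97 with z = 2.576.
Half-width: 2.576 × 0.97 = 2.499.
-6.5 − 2.499 = -8.999; -6.5 + 2.499 = -4.001.

[-8.999, -4.001]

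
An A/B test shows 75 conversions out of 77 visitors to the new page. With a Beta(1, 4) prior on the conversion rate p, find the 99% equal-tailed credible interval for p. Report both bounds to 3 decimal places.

[0.835, 0.981]

Posterior: Beta(1+75, 4+2) = Beta(76, 6).
Equal-tailed 99% interval: the 0.005 and 0.995 quantiles of Beta(76, 6).
Posterior mean ≈ 0.927, SD ≈ 0.029; a Normal approximation gives roughly [0.853, 1.000].
Exact: F⁻¹(0.005) = 0.835; F⁻¹(0.995) = 0.981.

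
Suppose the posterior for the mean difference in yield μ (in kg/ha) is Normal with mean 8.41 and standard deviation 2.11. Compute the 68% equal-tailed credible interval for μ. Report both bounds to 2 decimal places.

The posterior is symmetric, so the 68% equal-tailed interval is μ = 8.41 ± z·2.11 with z = 0.994.
Half-width: 0.994 × 2.11 = 2.10.
8.41 − 2.10 = 6.31; 8.41 + 2.10 = 10.51.

[6.31, 10.51]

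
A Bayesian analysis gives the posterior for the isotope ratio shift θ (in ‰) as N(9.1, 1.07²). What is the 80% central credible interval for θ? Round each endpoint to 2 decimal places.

The posterior is symmetric, so the 80% equal-tailed interval is θ = 9.1 ± z·1.07 with z = 1.282.
Half-width: 1.282 × 1.07 = 1.37.
9.1 − 1.37 = 7.73; 9.1 + 1.37 = 10.47.

[7.73, 10.47]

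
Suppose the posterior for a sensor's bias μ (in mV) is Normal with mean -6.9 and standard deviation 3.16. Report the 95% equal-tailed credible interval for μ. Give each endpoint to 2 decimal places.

[-13.09, -0.71]

The posterior is symmetric, so the 95% equal-tailed interval is μ = -6.9 ± z·3.16 with z = 1.960.
Half-width: 1.960 × 3.16 = 6.19.
-6.9 − 6.19 = -13.09; -6.9 + 6.19 = -0.71.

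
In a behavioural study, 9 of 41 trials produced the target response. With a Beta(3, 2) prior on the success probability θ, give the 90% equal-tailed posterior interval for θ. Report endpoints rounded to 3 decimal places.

Posterior: Beta(3+9, 2+32) = Beta(12, 34).
Equal-tailed 90% interval: the 0.05 and 0.95 quantiles of Beta(12, 34).
Posterior mean ≈ 0.261, SD ≈ 0.064; a Normal approximation gives roughly [0.156, 0.366].
Exact: F⁻¹(0.05) = 0.162; F⁻¹(0.95) = 0.372.

[0.162, 0.372]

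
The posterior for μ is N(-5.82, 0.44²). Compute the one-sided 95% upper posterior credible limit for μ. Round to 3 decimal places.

Need U with P(μ ≤ U) = 0.95: U = -5.82 + z_{0.05}·0.44.
z = 1.645; U = -5.82 + 1.645 × 0.44 = -5.096.

-5.096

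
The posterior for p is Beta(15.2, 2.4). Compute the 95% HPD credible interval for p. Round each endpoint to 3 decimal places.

[0.708, 0.990]

The posterior is unimodal and skewed, so the HPD interval has equal density at both endpoints and is the shortest 95% interval.
Solving f(0.708) = f(0.990) with F(0.990) − F(0.708) = 0.95 gives [0.708, 0.990].
For comparison, the equal-tailed interval is [0.674, 0.976]; the HPD is narrower and shifted toward the mode.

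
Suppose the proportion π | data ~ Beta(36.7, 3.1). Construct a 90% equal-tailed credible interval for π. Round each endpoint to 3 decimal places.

Posterior: Beta(36.7, 3.1).
Equal-tailed 90% interval: the 0.05 and 0.95 quantiles of Beta(36.7, 3.1).
Posterior mean ≈ 0.922, SD ≈ 0.042; a Normal approximation gives roughly [0.853, 0.991].
Exact: F⁻¹(0.05) = 0.843; F⁻¹(0.95) = 0.977.

[0.843, 0.977]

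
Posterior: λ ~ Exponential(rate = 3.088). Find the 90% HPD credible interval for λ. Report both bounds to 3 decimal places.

[0.000, 0.746]

The exponential density is strictly decreasing on [0, ∞), so the HPD interval is anchored at 0: [0, q] with P(λ ≤ q) = 0.90.
q = −ln(1 − 0.90) / 3.088 = 2.3026 / 3.088 = 0.746.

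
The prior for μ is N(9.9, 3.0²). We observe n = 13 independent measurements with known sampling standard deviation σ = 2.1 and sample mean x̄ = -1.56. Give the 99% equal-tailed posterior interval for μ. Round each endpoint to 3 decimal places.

Posterior precision = 1/3.0² + 13/2.1² = 0.1111 + 2.9478 = 3.0590, so posterior SD = 0.5718.
Posterior mean = (9.9/3.0² + 13·-1.56/2.1²) / 3.0590 = -1.1437.
Interval: -1.1437 ± 2.576 × 0.5718 → [-2.616, 0.329].

[-2.616, 0.329]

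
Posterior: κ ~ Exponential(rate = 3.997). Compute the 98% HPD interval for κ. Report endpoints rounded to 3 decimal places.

The exponential density is strictly decreasing on [0, ∞), so the HPD interval is anchored at 0: [0, q] with P(κ ≤ q) = 0.98.
q = −ln(1 − 0.98) / 3.997 = 3.9120 / 3.997 = 0.979.

[0.000, 0.979]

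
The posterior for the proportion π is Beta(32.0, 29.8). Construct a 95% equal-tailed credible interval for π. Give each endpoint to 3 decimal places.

[0.394, 0.640]

Posterior: Beta(32.0, 29.8).
Equal-tailed 95% interval: the 0.025 and 0.975 quantiles of Beta(32.0, 29.8).
Posterior mean ≈ 0.518, SD ≈ 0.063; a Normal approximation gives roughly [0.394, 0.641].
Exact: F⁻¹(0.025) = 0.394; F⁻¹(0.975) = 0.640.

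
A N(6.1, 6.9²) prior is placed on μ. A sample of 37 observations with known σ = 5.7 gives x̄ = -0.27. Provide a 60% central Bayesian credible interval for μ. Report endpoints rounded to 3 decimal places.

[-0.936, 0.627]

Posterior precision = 1/6.9² + 37/5.7² = 0.0210 + 1.1388 = 1.1598, so posterior SD = 0.9286.
Posterior mean = (6.1/6.9² + 37·-0.27/5.7²) / 1.1598 = -0.1546.
Interval: -0.1546 ± 0.842 × 0.9286 → [-0.936, 0.627].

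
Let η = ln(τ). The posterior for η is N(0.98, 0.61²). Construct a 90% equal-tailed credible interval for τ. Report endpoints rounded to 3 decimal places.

On the log scale the 90% interval is 0.98 ± 1.645 × 0.61 = [-0.0234, 1.9834].
Exponentiate: [e^-0.0234, e^1.9834] = [0.977, 7.267].

[0.977, 7.267]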